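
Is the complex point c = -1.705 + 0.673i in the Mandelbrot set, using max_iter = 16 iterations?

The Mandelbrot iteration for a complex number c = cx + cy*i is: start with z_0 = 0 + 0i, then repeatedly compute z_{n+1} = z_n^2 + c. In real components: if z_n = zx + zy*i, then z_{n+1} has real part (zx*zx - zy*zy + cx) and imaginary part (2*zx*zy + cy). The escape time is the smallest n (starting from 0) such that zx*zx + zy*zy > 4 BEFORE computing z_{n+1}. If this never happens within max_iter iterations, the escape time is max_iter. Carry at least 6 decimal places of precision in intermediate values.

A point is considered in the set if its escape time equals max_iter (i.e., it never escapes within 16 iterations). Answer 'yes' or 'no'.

z_0 = 0 + 0i, c = -1.7050 + 0.6730i
Iter 1: z = -1.7050 + 0.6730i, |z|^2 = 3.3600
Iter 2: z = 0.7491 + -1.6219i, |z|^2 = 3.1918
Iter 3: z = -3.7745 + -1.7570i, |z|^2 = 17.3339
Escaped at iteration 3

Answer: no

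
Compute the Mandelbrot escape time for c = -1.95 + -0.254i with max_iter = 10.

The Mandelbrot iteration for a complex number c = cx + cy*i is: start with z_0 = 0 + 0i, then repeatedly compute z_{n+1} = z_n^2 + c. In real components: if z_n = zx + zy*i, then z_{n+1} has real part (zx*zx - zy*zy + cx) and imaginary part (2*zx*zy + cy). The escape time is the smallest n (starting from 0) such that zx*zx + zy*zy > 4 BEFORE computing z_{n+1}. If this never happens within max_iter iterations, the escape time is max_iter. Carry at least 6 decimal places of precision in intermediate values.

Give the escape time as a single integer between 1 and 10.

Answer: 3

Derivation:
z_0 = 0 + 0i, c = -1.9500 + -0.2540i
Iter 1: z = -1.9500 + -0.2540i, |z|^2 = 3.8670
Iter 2: z = 1.7880 + 0.7366i, |z|^2 = 3.7395
Iter 3: z = 0.7043 + 2.3801i, |z|^2 = 6.1607
Escaped at iteration 3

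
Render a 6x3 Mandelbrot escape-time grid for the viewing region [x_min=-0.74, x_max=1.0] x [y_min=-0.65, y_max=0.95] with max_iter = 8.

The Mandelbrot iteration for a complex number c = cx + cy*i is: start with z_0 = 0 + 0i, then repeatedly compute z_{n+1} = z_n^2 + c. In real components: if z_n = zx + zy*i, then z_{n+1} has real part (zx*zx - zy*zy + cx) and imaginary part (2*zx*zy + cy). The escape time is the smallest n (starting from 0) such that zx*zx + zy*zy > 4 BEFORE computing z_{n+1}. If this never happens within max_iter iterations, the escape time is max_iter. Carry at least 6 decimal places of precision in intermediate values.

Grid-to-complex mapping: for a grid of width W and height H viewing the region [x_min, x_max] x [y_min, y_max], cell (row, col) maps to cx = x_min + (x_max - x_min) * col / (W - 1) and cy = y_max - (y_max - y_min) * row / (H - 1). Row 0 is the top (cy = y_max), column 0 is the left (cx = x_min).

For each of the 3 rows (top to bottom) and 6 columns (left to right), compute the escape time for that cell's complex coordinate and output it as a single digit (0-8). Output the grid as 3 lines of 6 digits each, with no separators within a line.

(row=0, col=0): c = -0.7400 + 0.9500i → escape time 4
(row=0, col=1): c = -0.3920 + 0.9500i → escape time 5
(row=0, col=2): c = -0.0440 + 0.9500i → escape time 8
(row=0, col=3): c = 0.3040 + 0.9500i → escape time 4
(row=0, col=4): c = 0.6520 + 0.9500i → escape time 2
(row=0, col=5): c = 1.0000 + 0.9500i → escape time 2
(row=1, col=0): c = -0.7400 + 0.1500i → escape time 8
(row=1, col=1): c = -0.3920 + 0.1500i → escape time 8
(row=1, col=2): c = -0.0440 + 0.1500i → escape time 8
(row=1, col=3): c = 0.3040 + 0.1500i → escape time 8
(row=1, col=4): c = 0.6520 + 0.1500i → escape time 4
(row=1, col=5): c = 1.0000 + 0.1500i → escape time 2
(row=2, col=0): c = -0.7400 + -0.6500i → escape time 5
(row=2, col=1): c = -0.3920 + -0.6500i → escape time 8
(row=2, col=2): c = -0.0440 + -0.6500i → escape time 8
(row=2, col=3): c = 0.3040 + -0.6500i → escape time 8
(row=2, col=4): c = 0.6520 + -0.6500i → escape time 3
(row=2, col=5): c = 1.0000 + -0.6500i → escape time 2

Answer: 458422
888842
588832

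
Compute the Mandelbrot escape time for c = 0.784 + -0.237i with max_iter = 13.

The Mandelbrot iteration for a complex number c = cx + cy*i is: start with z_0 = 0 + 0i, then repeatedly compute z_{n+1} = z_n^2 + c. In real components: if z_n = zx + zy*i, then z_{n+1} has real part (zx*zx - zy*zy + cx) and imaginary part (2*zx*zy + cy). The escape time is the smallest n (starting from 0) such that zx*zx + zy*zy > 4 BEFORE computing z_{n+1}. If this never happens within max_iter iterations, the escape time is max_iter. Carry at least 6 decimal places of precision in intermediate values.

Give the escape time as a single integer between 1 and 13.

z_0 = 0 + 0i, c = 0.7840 + -0.2370i
Iter 1: z = 0.7840 + -0.2370i, |z|^2 = 0.6708
Iter 2: z = 1.3425 + -0.6086i, |z|^2 = 2.1727
Iter 3: z = 2.2159 + -1.8711i, |z|^2 = 8.4111
Escaped at iteration 3

Answer: 3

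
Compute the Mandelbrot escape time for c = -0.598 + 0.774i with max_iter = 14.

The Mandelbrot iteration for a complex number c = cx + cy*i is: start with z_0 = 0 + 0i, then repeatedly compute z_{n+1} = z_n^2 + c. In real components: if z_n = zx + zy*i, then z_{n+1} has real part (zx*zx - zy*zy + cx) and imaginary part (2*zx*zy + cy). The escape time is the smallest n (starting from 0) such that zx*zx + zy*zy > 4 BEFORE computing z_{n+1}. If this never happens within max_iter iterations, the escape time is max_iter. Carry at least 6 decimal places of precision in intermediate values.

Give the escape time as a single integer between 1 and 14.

Answer: 5

Derivation:
z_0 = 0 + 0i, c = -0.5980 + 0.7740i
Iter 1: z = -0.5980 + 0.7740i, |z|^2 = 0.9567
Iter 2: z = -0.8395 + -0.1517i, |z|^2 = 0.7277
Iter 3: z = 0.0837 + 1.0287i, |z|^2 = 1.0652
Iter 4: z = -1.6492 + 0.9462i, |z|^2 = 3.6152
Iter 5: z = 1.2266 + -2.3470i, |z|^2 = 7.0130
Escaped at iteration 5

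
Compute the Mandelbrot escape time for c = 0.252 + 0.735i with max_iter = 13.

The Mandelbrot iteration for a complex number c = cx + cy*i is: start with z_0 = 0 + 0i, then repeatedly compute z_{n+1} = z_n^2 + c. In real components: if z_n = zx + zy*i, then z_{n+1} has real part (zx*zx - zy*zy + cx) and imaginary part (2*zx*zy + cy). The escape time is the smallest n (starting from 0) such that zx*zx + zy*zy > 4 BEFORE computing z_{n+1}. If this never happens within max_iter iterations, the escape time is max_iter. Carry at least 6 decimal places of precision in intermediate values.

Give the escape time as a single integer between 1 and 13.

z_0 = 0 + 0i, c = 0.2520 + 0.7350i
Iter 1: z = 0.2520 + 0.7350i, |z|^2 = 0.6037
Iter 2: z = -0.2247 + 1.1054i, |z|^2 = 1.2725
Iter 3: z = -0.9195 + 0.2382i, |z|^2 = 0.9022
Iter 4: z = 1.0408 + 0.2970i, |z|^2 = 1.1714
Iter 5: z = 1.2470 + 1.3532i, |z|^2 = 3.3861
Iter 6: z = -0.0243 + 4.1098i, |z|^2 = 16.8911
Escaped at iteration 6

Answer: 6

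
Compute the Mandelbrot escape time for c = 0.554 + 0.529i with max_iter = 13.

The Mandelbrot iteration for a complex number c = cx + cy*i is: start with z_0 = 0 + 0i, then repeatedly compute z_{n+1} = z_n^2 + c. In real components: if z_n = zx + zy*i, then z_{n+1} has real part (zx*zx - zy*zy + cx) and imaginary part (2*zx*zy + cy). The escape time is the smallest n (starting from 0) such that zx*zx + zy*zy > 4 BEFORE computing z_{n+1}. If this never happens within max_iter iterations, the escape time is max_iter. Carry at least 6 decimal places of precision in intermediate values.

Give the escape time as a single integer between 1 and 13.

z_0 = 0 + 0i, c = 0.5540 + 0.5290i
Iter 1: z = 0.5540 + 0.5290i, |z|^2 = 0.5868
Iter 2: z = 0.5811 + 1.1151i, |z|^2 = 1.5812
Iter 3: z = -0.3519 + 1.8250i, |z|^2 = 3.4543
Iter 4: z = -2.6526 + -0.7553i, |z|^2 = 7.6069
Escaped at iteration 4

Answer: 4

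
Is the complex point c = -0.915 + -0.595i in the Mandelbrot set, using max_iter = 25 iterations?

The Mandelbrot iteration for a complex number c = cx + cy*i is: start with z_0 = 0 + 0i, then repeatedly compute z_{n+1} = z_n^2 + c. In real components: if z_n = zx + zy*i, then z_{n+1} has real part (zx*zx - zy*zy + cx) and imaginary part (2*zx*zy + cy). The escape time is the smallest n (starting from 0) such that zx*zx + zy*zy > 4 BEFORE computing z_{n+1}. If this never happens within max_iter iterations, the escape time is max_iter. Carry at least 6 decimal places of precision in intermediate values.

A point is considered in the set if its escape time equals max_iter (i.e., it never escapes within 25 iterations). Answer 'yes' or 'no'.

Answer: no

Derivation:
z_0 = 0 + 0i, c = -0.9150 + -0.5950i
Iter 1: z = -0.9150 + -0.5950i, |z|^2 = 1.1913
Iter 2: z = -0.4318 + 0.4939i, |z|^2 = 0.4303
Iter 3: z = -0.9724 + -1.0215i, |z|^2 = 1.9891
Iter 4: z = -1.0128 + 1.3917i, |z|^2 = 2.9625
Iter 5: z = -1.8260 + -3.4140i, |z|^2 = 14.9894
Escaped at iteration 5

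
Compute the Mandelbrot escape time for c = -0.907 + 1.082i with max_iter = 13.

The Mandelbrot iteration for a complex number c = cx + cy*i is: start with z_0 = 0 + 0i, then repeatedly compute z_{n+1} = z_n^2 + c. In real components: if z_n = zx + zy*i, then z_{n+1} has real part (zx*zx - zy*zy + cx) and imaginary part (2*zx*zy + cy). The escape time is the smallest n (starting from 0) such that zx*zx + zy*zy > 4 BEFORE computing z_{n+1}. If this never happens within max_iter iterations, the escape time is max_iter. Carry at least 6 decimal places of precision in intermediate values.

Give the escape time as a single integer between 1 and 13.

z_0 = 0 + 0i, c = -0.9070 + 1.0820i
Iter 1: z = -0.9070 + 1.0820i, |z|^2 = 1.9934
Iter 2: z = -1.2551 + -0.8807i, |z|^2 = 2.3509
Iter 3: z = -0.1075 + 3.2928i, |z|^2 = 10.8542
Escaped at iteration 3

Answer: 3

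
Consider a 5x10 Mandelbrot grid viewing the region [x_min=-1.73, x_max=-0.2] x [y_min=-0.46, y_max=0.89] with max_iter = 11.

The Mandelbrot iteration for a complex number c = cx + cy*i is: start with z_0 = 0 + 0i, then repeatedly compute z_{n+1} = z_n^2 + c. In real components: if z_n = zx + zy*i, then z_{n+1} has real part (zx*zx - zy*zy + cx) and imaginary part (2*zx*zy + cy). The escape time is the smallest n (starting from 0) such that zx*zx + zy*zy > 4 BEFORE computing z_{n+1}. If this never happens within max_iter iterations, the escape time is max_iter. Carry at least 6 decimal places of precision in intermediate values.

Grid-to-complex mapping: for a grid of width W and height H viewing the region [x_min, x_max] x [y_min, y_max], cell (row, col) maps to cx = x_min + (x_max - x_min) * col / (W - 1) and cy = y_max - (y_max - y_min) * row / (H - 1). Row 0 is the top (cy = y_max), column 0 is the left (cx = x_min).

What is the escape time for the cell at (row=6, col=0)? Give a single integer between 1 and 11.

Answer: 10

Derivation:
z_0 = 0 + 0i, c = -1.7300 + -0.0100i
Iter 1: z = -1.7300 + -0.0100i, |z|^2 = 2.9930
Iter 2: z = 1.2628 + 0.0246i, |z|^2 = 1.5953
Iter 3: z = -0.1359 + 0.0521i, |z|^2 = 0.0212
Iter 4: z = -1.7142 + -0.0242i, |z|^2 = 2.9392
Iter 5: z = 1.2080 + 0.0729i, |z|^2 = 1.4646
Iter 6: z = -0.2760 + 0.1661i, |z|^2 = 0.1037
Iter 7: z = -1.6814 + -0.1017i, |z|^2 = 2.8375
Iter 8: z = 1.0868 + 0.3319i, |z|^2 = 1.2913
Iter 9: z = -0.6590 + 0.7114i, |z|^2 = 0.9404
Iter 10: z = -1.8018 + -0.9476i, |z|^2 = 4.1446
Escaped at iteration 10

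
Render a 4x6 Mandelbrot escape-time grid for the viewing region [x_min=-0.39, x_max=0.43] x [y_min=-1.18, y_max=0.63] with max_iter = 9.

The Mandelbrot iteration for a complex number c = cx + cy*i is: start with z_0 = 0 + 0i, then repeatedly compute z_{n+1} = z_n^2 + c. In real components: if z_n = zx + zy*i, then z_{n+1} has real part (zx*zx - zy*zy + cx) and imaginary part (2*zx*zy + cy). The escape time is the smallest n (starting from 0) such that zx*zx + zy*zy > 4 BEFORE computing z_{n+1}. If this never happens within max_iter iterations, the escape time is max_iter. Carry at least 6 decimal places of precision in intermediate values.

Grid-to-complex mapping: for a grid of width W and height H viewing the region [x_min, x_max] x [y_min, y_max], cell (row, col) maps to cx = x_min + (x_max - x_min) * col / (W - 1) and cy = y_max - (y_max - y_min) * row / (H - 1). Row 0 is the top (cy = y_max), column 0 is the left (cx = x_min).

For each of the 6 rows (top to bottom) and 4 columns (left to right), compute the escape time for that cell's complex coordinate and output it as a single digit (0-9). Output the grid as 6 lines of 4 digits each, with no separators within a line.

(row=0, col=0): c = -0.3900 + 0.6300i → escape time 9
(row=0, col=1): c = -0.1167 + 0.6300i → escape time 9
(row=0, col=2): c = 0.1567 + 0.6300i → escape time 9
(row=0, col=3): c = 0.4300 + 0.6300i → escape time 6
(row=1, col=0): c = -0.3900 + 0.2680i → escape time 9
(row=1, col=1): c = -0.1167 + 0.2680i → escape time 9
(row=1, col=2): c = 0.1567 + 0.2680i → escape time 9
(row=1, col=3): c = 0.4300 + 0.2680i → escape time 9
(row=2, col=0): c = -0.3900 + -0.0940i → escape time 9
(row=2, col=1): c = -0.1167 + -0.0940i → escape time 9
(row=2, col=2): c = 0.1567 + -0.0940i → escape time 9
(row=2, col=3): c = 0.4300 + -0.0940i → escape time 6
(row=3, col=0): c = -0.3900 + -0.4560i → escape time 9
(row=3, col=1): c = -0.1167 + -0.4560i → escape time 9
(row=3, col=2): c = 0.1567 + -0.4560i → escape time 9
(row=3, col=3): c = 0.4300 + -0.4560i → escape time 7
(row=4, col=0): c = -0.3900 + -0.8180i → escape time 6
(row=4, col=1): c = -0.1167 + -0.8180i → escape time 9
(row=4, col=2): c = 0.1567 + -0.8180i → escape time 5
(row=4, col=3): c = 0.4300 + -0.8180i → escape time 4
(row=5, col=0): c = -0.3900 + -1.1800i → escape time 3
(row=5, col=1): c = -0.1167 + -1.1800i → escape time 3
(row=5, col=2): c = 0.1567 + -1.1800i → escape time 3
(row=5, col=3): c = 0.4300 + -1.1800i → escape time 2

Answer: 9996
9999
9996
9997
6954
3332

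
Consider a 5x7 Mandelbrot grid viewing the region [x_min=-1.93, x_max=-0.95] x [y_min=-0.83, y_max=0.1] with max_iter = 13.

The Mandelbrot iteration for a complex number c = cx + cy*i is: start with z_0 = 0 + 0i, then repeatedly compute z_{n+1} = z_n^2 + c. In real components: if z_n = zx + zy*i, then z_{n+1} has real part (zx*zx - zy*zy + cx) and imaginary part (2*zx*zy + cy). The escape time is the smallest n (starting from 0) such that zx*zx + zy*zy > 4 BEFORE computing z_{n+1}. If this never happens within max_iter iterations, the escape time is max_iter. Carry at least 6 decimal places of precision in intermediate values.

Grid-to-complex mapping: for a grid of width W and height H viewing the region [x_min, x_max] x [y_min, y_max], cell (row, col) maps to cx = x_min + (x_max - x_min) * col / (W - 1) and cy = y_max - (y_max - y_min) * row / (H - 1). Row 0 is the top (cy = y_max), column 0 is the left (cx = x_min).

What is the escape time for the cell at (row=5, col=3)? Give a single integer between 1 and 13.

z_0 = 0 + 0i, c = -1.1950 + -0.6750i
Iter 1: z = -1.1950 + -0.6750i, |z|^2 = 1.8836
Iter 2: z = -0.2226 + 0.9382i, |z|^2 = 0.9299
Iter 3: z = -2.0258 + -1.0927i, |z|^2 = 5.2977
Escaped at iteration 3

Answer: 3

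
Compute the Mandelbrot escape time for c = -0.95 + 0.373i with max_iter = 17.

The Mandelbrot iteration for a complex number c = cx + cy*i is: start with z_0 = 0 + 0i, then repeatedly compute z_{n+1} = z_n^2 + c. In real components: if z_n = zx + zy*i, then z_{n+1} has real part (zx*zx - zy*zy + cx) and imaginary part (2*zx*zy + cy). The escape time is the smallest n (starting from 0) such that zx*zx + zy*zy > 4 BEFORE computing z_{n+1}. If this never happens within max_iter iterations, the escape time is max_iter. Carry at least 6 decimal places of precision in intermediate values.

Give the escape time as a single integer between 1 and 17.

z_0 = 0 + 0i, c = -0.9500 + 0.3730i
Iter 1: z = -0.9500 + 0.3730i, |z|^2 = 1.0416
Iter 2: z = -0.1866 + -0.3357i, |z|^2 = 0.1475
Iter 3: z = -1.0279 + 0.4983i, |z|^2 = 1.3048
Iter 4: z = -0.1418 + -0.6514i, |z|^2 = 0.4444
Iter 5: z = -1.3542 + 0.5577i, |z|^2 = 2.1449
Iter 6: z = 0.5727 + -1.1375i, |z|^2 = 1.6220
Iter 7: z = -1.9160 + -0.9300i, |z|^2 = 4.5359
Escaped at iteration 7

Answer: 7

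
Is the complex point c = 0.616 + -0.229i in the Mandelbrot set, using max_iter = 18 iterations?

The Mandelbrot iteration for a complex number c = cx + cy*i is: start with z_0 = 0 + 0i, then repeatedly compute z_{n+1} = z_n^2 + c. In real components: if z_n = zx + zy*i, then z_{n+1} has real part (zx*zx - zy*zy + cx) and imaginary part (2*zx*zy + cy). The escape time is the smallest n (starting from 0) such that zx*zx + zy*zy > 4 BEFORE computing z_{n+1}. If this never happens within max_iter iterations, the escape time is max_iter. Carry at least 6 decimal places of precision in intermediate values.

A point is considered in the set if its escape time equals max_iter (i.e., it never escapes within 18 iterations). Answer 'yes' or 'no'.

Answer: no

Derivation:
z_0 = 0 + 0i, c = 0.6160 + -0.2290i
Iter 1: z = 0.6160 + -0.2290i, |z|^2 = 0.4319
Iter 2: z = 0.9430 + -0.5111i, |z|^2 = 1.1505
Iter 3: z = 1.2440 + -1.1930i, |z|^2 = 2.9709
Iter 4: z = 0.7403 + -3.1973i, |z|^2 = 10.7705
Escaped at iteration 4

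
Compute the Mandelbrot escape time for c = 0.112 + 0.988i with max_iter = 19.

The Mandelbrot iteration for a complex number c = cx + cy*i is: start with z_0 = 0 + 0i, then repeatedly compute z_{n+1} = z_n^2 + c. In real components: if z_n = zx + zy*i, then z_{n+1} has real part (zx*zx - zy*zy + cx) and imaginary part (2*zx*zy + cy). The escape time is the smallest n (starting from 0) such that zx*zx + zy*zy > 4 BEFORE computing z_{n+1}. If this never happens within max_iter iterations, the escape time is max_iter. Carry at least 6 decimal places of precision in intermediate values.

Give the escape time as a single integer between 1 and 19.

Answer: 4

Derivation:
z_0 = 0 + 0i, c = 0.1120 + 0.9880i
Iter 1: z = 0.1120 + 0.9880i, |z|^2 = 0.9887
Iter 2: z = -0.8516 + 1.2093i, |z|^2 = 2.1877
Iter 3: z = -0.6252 + -1.0717i, |z|^2 = 1.5394
Iter 4: z = -0.6457 + 2.3281i, |z|^2 = 5.8368
Escaped at iteration 4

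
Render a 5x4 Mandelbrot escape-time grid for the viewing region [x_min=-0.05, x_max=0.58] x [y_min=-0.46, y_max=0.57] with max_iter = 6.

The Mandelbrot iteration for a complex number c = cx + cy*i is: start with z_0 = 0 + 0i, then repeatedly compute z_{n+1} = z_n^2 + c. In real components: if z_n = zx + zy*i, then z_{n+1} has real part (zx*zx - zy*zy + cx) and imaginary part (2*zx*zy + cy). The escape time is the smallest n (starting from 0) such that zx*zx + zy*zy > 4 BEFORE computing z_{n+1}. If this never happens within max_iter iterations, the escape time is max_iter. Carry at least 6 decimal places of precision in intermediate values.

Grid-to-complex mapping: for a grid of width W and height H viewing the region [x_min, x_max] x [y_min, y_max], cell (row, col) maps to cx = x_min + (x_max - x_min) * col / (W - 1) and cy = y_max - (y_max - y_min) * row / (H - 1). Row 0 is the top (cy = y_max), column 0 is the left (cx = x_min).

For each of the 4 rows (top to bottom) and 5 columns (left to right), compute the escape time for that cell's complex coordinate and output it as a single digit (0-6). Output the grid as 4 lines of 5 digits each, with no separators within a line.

Answer: 66663
66664
66664
66664

Derivation:
(row=0, col=0): c = -0.0500 + 0.5700i → escape time 6
(row=0, col=1): c = 0.1075 + 0.5700i → escape time 6
(row=0, col=2): c = 0.2650 + 0.5700i → escape time 6
(row=0, col=3): c = 0.4225 + 0.5700i → escape time 6
(row=0, col=4): c = 0.5800 + 0.5700i → escape time 3
(row=1, col=0): c = -0.0500 + 0.2267i → escape time 6
(row=1, col=1): c = 0.1075 + 0.2267i → escape time 6
(row=1, col=2): c = 0.2650 + 0.2267i → escape time 6
(row=1, col=3): c = 0.4225 + 0.2267i → escape time 6
(row=1, col=4): c = 0.5800 + 0.2267i → escape time 4
(row=2, col=0): c = -0.0500 + -0.1167i → escape time 6
(row=2, col=1): c = 0.1075 + -0.1167i → escape time 6
(row=2, col=2): c = 0.2650 + -0.1167i → escape time 6
(row=2, col=3): c = 0.4225 + -0.1167i → escape time 6
(row=2, col=4): c = 0.5800 + -0.1167i → escape time 4
(row=3, col=0): c = -0.0500 + -0.4600i → escape time 6
(row=3, col=1): c = 0.1075 + -0.4600i → escape time 6
(row=3, col=2): c = 0.2650 + -0.4600i → escape time 6
(row=3, col=3): c = 0.4225 + -0.4600i → escape time 6
(row=3, col=4): c = 0.5800 + -0.4600i → escape time 4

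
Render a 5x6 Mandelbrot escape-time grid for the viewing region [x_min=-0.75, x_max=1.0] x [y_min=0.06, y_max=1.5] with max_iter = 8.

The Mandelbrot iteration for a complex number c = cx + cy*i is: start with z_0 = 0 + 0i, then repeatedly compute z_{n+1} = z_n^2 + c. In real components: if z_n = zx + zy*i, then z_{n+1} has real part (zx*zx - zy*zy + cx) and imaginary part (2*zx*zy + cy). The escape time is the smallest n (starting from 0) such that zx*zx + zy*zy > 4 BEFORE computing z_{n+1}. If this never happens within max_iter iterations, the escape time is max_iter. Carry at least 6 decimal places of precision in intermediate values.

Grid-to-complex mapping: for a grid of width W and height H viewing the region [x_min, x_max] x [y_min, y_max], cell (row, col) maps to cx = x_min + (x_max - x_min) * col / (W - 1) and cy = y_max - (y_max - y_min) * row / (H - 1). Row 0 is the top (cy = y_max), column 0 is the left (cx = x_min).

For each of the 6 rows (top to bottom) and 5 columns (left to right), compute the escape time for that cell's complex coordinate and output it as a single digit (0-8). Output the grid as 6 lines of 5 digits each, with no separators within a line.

(row=0, col=0): c = -0.7500 + 1.5000i → escape time 2
(row=0, col=1): c = -0.3125 + 1.5000i → escape time 2
(row=0, col=2): c = 0.1250 + 1.5000i → escape time 2
(row=0, col=3): c = 0.5625 + 1.5000i → escape time 2
(row=0, col=4): c = 1.0000 + 1.5000i → escape time 2
(row=1, col=0): c = -0.7500 + 1.2120i → escape time 3
(row=1, col=1): c = -0.3125 + 1.2120i → escape time 3
(row=1, col=2): c = 0.1250 + 1.2120i → escape time 2
(row=1, col=3): c = 0.5625 + 1.2120i → escape time 2
(row=1, col=4): c = 1.0000 + 1.2120i → escape time 2
(row=2, col=0): c = -0.7500 + 0.9240i → escape time 4
(row=2, col=1): c = -0.3125 + 0.9240i → escape time 5
(row=2, col=2): c = 0.1250 + 0.9240i → escape time 5
(row=2, col=3): c = 0.5625 + 0.9240i → escape time 3
(row=2, col=4): c = 1.0000 + 0.9240i → escape time 2
(row=3, col=0): c = -0.7500 + 0.6360i → escape time 5
(row=3, col=1): c = -0.3125 + 0.6360i → escape time 8
(row=3, col=2): c = 0.1250 + 0.6360i → escape time 8
(row=3, col=3): c = 0.5625 + 0.6360i → escape time 3
(row=3, col=4): c = 1.0000 + 0.6360i → escape time 2
(row=4, col=0): c = -0.7500 + 0.3480i → escape time 8
(row=4, col=1): c = -0.3125 + 0.3480i → escape time 8
(row=4, col=2): c = 0.1250 + 0.3480i → escape time 8
(row=4, col=3): c = 0.5625 + 0.3480i → escape time 4
(row=4, col=4): c = 1.0000 + 0.3480i → escape time 2
(row=5, col=0): c = -0.7500 + 0.0600i → escape time 8
(row=5, col=1): c = -0.3125 + 0.0600i → escape time 8
(row=5, col=2): c = 0.1250 + 0.0600i → escape time 8
(row=5, col=3): c = 0.5625 + 0.0600i → escape time 4
(row=5, col=4): c = 1.0000 + 0.0600i → escape time 2

Answer: 22222
33222
45532
58832
88842
88842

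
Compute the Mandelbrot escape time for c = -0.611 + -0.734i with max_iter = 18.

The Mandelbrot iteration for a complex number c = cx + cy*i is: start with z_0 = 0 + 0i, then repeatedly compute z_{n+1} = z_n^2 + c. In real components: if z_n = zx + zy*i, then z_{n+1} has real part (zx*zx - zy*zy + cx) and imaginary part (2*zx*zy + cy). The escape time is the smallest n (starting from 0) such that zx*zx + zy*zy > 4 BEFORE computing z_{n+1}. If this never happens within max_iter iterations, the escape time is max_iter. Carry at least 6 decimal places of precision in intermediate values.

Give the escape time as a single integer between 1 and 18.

Answer: 5

Derivation:
z_0 = 0 + 0i, c = -0.6110 + -0.7340i
Iter 1: z = -0.6110 + -0.7340i, |z|^2 = 0.9121
Iter 2: z = -0.7764 + 0.1629i, |z|^2 = 0.6294
Iter 3: z = -0.0347 + -0.9870i, |z|^2 = 0.9754
Iter 4: z = -1.5840 + -0.6655i, |z|^2 = 2.9521
Iter 5: z = 1.4553 + 1.3743i, |z|^2 = 4.0067
Escaped at iteration 5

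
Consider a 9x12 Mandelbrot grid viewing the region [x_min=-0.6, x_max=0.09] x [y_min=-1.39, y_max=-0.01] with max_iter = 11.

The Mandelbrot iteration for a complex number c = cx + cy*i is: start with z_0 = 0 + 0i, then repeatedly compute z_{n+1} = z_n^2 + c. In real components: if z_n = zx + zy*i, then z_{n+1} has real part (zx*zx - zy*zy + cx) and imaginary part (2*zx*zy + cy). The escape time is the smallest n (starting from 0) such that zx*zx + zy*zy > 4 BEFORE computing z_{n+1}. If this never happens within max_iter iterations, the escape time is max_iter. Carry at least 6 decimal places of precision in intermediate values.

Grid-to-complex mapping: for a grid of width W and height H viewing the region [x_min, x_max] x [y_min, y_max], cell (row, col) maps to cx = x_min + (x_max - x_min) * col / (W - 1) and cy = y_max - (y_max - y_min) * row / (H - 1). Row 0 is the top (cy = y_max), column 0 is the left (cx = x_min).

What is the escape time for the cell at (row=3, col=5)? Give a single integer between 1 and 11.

Answer: 11

Derivation:
z_0 = 0 + 0i, c = -0.1688 + -0.3864i
Iter 1: z = -0.1688 + -0.3864i, |z|^2 = 0.1778
Iter 2: z = -0.2896 + -0.2560i, |z|^2 = 0.1494
Iter 3: z = -0.1504 + -0.2381i, |z|^2 = 0.0793
Iter 4: z = -0.2028 + -0.3147i, |z|^2 = 0.1402
Iter 5: z = -0.2267 + -0.2587i, |z|^2 = 0.1183
Iter 6: z = -0.1843 + -0.2691i, |z|^2 = 0.1064
Iter 7: z = -0.2072 + -0.2872i, |z|^2 = 0.1254
Iter 8: z = -0.2083 + -0.2674i, |z|^2 = 0.1149
Iter 9: z = -0.1968 + -0.2750i, |z|^2 = 0.1144
Iter 10: z = -0.2056 + -0.2781i, |z|^2 = 0.1196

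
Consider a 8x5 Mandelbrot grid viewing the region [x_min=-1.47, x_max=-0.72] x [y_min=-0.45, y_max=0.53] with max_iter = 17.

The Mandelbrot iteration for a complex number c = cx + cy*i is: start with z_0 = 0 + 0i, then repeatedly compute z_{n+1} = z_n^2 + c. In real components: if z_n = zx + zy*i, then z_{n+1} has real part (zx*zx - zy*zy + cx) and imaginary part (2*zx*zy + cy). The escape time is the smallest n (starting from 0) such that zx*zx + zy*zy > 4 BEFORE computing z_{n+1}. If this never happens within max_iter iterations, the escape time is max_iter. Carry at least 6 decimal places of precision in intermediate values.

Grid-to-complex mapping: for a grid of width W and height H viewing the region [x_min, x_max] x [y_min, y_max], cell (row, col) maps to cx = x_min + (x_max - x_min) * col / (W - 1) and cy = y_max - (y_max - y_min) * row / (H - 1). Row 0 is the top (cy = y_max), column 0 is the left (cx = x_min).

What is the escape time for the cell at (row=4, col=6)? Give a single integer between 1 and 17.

z_0 = 0 + 0i, c = -0.8271 + -0.4500i
Iter 1: z = -0.8271 + -0.4500i, |z|^2 = 0.8867
Iter 2: z = -0.3455 + 0.2944i, |z|^2 = 0.2060
Iter 3: z = -0.7945 + -0.6534i, |z|^2 = 1.0582
Iter 4: z = -0.6229 + 0.5883i, |z|^2 = 0.7341
Iter 5: z = -0.7852 + -1.1829i, |z|^2 = 2.0158
Iter 6: z = -1.6099 + 1.4076i, |z|^2 = 4.5732
Escaped at iteration 6

Answer: 6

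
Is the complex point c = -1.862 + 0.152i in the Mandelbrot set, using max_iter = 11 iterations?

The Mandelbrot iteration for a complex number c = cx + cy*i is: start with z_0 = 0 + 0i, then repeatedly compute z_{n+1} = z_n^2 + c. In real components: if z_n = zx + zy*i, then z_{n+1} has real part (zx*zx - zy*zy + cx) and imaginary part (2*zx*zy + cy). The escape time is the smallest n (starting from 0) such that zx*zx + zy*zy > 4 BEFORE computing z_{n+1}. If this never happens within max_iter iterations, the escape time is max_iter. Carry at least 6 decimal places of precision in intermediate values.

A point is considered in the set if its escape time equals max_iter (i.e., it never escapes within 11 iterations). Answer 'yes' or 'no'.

z_0 = 0 + 0i, c = -1.8620 + 0.1520i
Iter 1: z = -1.8620 + 0.1520i, |z|^2 = 3.4901
Iter 2: z = 1.5819 + -0.4140i, |z|^2 = 2.6740
Iter 3: z = 0.4691 + -1.1580i, |z|^2 = 1.5610
Iter 4: z = -2.9829 + -0.9344i, |z|^2 = 9.7709
Escaped at iteration 4

Answer: no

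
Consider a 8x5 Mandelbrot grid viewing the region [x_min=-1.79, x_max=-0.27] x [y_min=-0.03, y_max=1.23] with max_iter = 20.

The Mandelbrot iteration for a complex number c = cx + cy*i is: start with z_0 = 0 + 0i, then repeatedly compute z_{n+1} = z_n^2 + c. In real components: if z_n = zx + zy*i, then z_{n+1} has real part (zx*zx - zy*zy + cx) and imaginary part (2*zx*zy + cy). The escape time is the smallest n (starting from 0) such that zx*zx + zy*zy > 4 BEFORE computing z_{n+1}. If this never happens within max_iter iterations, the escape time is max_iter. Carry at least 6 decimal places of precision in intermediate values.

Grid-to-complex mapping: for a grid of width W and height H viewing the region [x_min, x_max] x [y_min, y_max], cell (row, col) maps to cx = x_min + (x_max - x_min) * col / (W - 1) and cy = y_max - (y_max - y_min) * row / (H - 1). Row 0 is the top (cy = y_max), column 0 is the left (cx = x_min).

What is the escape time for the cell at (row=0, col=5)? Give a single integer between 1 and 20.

z_0 = 0 + 0i, c = -0.7043 + 1.2300i
Iter 1: z = -0.7043 + 1.2300i, |z|^2 = 2.0089
Iter 2: z = -1.7212 + -0.5025i, |z|^2 = 3.2150
Iter 3: z = 2.0056 + 2.9599i, |z|^2 = 12.7835
Escaped at iteration 3

Answer: 3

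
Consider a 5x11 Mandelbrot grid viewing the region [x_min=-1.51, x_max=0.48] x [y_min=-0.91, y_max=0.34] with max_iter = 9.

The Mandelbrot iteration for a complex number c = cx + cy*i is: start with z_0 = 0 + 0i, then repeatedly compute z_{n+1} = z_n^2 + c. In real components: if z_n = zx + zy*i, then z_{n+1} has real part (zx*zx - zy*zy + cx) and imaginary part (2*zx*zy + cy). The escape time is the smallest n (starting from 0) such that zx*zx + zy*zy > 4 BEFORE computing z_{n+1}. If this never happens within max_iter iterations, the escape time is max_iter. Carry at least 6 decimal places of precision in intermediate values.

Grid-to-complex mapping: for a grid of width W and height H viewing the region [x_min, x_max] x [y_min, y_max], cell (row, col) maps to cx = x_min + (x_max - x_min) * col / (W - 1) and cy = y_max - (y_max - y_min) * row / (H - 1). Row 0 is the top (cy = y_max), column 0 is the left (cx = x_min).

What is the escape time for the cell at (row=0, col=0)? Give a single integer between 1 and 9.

z_0 = 0 + 0i, c = -1.5100 + 0.3400i
Iter 1: z = -1.5100 + 0.3400i, |z|^2 = 2.3957
Iter 2: z = 0.6545 + -0.6868i, |z|^2 = 0.9001
Iter 3: z = -1.5533 + -0.5590i, |z|^2 = 2.7253
Iter 4: z = 0.5903 + 2.0767i, |z|^2 = 4.6611
Escaped at iteration 4

Answer: 4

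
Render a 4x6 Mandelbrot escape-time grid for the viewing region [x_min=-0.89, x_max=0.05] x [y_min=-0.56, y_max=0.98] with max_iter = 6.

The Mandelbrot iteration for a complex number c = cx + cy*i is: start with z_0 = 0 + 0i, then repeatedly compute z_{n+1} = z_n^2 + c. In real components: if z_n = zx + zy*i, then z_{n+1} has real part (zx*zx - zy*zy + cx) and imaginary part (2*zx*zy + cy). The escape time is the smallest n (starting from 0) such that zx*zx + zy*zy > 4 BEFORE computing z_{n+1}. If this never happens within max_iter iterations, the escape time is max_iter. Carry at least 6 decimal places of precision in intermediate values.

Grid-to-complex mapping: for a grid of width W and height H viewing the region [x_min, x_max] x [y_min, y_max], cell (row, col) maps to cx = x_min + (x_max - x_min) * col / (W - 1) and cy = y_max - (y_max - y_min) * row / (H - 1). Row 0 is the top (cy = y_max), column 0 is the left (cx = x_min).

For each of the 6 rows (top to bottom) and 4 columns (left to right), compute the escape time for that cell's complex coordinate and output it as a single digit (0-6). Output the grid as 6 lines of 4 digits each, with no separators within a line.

Answer: 3465
4666
6666
6666
6666
5666

Derivation:
(row=0, col=0): c = -0.8900 + 0.9800i → escape time 3
(row=0, col=1): c = -0.5767 + 0.9800i → escape time 4
(row=0, col=2): c = -0.2633 + 0.9800i → escape time 6
(row=0, col=3): c = 0.0500 + 0.9800i → escape time 5
(row=1, col=0): c = -0.8900 + 0.6720i → escape time 4
(row=1, col=1): c = -0.5767 + 0.6720i → escape time 6
(row=1, col=2): c = -0.2633 + 0.6720i → escape time 6
(row=1, col=3): c = 0.0500 + 0.6720i → escape time 6
(row=2, col=0): c = -0.8900 + 0.3640i → escape time 6
(row=2, col=1): c = -0.5767 + 0.3640i → escape time 6
(row=2, col=2): c = -0.2633 + 0.3640i → escape time 6
(row=2, col=3): c = 0.0500 + 0.3640i → escape time 6
(row=3, col=0): c = -0.8900 + 0.0560i → escape time 6
(row=3, col=1): c = -0.5767 + 0.0560i → escape time 6
(row=3, col=2): c = -0.2633 + 0.0560i → escape time 6
(row=3, col=3): c = 0.0500 + 0.0560i → escape time 6
(row=4, col=0): c = -0.8900 + -0.2520i → escape time 6
(row=4, col=1): c = -0.5767 + -0.2520i → escape time 6
(row=4, col=2): c = -0.2633 + -0.2520i → escape time 6
(row=4, col=3): c = 0.0500 + -0.2520i → escape time 6
(row=5, col=0): c = -0.8900 + -0.5600i → escape time 5
(row=5, col=1): c = -0.5767 + -0.5600i → escape time 6
(row=5, col=2): c = -0.2633 + -0.5600i → escape time 6
(row=5, col=3): c = 0.0500 + -0.5600i → escape time 6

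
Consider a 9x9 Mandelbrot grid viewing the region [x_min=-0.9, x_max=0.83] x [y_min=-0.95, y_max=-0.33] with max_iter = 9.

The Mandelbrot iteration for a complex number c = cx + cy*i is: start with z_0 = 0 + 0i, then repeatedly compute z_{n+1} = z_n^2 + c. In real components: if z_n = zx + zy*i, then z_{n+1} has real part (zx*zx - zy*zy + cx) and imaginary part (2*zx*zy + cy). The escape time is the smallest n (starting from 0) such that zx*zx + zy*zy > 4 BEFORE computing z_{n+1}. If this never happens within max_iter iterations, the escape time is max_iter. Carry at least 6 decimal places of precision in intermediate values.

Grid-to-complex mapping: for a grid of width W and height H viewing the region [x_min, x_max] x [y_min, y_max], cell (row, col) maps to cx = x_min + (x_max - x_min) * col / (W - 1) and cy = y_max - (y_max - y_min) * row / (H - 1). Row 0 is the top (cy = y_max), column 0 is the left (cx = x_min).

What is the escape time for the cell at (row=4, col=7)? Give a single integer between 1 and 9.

Answer: 3

Derivation:
z_0 = 0 + 0i, c = 0.6137 + -0.6400i
Iter 1: z = 0.6137 + -0.6400i, |z|^2 = 0.7863
Iter 2: z = 0.5808 + -1.4256i, |z|^2 = 2.3697
Iter 3: z = -1.0812 + -2.2961i, |z|^2 = 6.4410
Escaped at iteration 3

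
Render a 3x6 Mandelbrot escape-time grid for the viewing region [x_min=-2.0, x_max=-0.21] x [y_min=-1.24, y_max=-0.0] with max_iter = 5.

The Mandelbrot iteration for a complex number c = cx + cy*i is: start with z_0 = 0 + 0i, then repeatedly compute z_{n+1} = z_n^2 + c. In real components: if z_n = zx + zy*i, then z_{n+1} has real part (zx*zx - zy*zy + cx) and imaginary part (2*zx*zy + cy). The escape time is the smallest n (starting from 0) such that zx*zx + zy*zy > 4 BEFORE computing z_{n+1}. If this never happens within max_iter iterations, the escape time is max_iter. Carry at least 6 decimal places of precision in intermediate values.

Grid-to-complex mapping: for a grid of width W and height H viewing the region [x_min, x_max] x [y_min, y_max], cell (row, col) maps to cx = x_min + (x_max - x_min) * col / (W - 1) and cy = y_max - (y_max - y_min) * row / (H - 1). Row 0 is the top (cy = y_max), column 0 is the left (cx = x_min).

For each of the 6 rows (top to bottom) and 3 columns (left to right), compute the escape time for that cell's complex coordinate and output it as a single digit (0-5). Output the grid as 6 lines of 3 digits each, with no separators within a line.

(row=0, col=0): c = -2.0000 + -0.0000i → escape time 5
(row=0, col=1): c = -1.1050 + -0.0000i → escape time 5
(row=0, col=2): c = -0.2100 + -0.0000i → escape time 5
(row=1, col=0): c = -2.0000 + -0.2480i → escape time 1
(row=1, col=1): c = -1.1050 + -0.2480i → escape time 5
(row=1, col=2): c = -0.2100 + -0.2480i → escape time 5
(row=2, col=0): c = -2.0000 + -0.4960i → escape time 1
(row=2, col=1): c = -1.1050 + -0.4960i → escape time 5
(row=2, col=2): c = -0.2100 + -0.4960i → escape time 5
(row=3, col=0): c = -2.0000 + -0.7440i → escape time 1
(row=3, col=1): c = -1.1050 + -0.7440i → escape time 3
(row=3, col=2): c = -0.2100 + -0.7440i → escape time 5
(row=4, col=0): c = -2.0000 + -0.9920i → escape time 1
(row=4, col=1): c = -1.1050 + -0.9920i → escape time 3
(row=4, col=2): c = -0.2100 + -0.9920i → escape time 5
(row=5, col=0): c = -2.0000 + -1.2400i → escape time 1
(row=5, col=1): c = -1.1050 + -1.2400i → escape time 2
(row=5, col=2): c = -0.2100 + -1.2400i → escape time 3

Answer: 555
155
155
135
135
123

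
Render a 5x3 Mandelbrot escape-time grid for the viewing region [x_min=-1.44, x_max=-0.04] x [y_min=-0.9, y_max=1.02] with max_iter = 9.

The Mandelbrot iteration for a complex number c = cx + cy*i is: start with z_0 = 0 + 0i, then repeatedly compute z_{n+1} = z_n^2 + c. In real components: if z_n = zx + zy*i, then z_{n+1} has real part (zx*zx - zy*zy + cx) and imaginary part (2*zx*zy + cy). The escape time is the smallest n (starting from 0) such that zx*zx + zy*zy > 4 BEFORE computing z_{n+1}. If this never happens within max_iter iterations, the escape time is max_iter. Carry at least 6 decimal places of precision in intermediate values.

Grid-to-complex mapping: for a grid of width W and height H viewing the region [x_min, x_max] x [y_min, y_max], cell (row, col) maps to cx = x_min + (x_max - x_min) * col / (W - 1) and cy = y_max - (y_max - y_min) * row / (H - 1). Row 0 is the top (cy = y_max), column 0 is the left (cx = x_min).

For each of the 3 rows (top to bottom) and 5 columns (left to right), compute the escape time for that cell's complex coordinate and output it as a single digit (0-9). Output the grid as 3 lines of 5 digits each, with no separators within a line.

(row=0, col=0): c = -1.4400 + 1.0200i → escape time 3
(row=0, col=1): c = -1.0900 + 1.0200i → escape time 3
(row=0, col=2): c = -0.7400 + 1.0200i → escape time 3
(row=0, col=3): c = -0.3900 + 1.0200i → escape time 4
(row=0, col=4): c = -0.0400 + 1.0200i → escape time 8
(row=1, col=0): c = -1.4400 + 0.0600i → escape time 9
(row=1, col=1): c = -1.0900 + 0.0600i → escape time 9
(row=1, col=2): c = -0.7400 + 0.0600i → escape time 9
(row=1, col=3): c = -0.3900 + 0.0600i → escape time 9
(row=1, col=4): c = -0.0400 + 0.0600i → escape time 9
(row=2, col=0): c = -1.4400 + -0.9000i → escape time 3
(row=2, col=1): c = -1.0900 + -0.9000i → escape time 3
(row=2, col=2): c = -0.7400 + -0.9000i → escape time 4
(row=2, col=3): c = -0.3900 + -0.9000i → escape time 5
(row=2, col=4): c = -0.0400 + -0.9000i → escape time 9

Answer: 33348
99999
33459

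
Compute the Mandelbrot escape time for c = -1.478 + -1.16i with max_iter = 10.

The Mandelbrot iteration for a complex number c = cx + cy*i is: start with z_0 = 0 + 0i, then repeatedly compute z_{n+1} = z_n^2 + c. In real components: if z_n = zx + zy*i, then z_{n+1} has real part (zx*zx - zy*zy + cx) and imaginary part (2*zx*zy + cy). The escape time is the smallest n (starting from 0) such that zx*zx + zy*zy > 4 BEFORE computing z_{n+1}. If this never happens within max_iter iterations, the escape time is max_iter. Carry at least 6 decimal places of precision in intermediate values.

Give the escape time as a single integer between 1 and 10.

z_0 = 0 + 0i, c = -1.4780 + -1.1600i
Iter 1: z = -1.4780 + -1.1600i, |z|^2 = 3.5301
Iter 2: z = -0.6391 + 2.2690i, |z|^2 = 5.5566
Escaped at iteration 2

Answer: 2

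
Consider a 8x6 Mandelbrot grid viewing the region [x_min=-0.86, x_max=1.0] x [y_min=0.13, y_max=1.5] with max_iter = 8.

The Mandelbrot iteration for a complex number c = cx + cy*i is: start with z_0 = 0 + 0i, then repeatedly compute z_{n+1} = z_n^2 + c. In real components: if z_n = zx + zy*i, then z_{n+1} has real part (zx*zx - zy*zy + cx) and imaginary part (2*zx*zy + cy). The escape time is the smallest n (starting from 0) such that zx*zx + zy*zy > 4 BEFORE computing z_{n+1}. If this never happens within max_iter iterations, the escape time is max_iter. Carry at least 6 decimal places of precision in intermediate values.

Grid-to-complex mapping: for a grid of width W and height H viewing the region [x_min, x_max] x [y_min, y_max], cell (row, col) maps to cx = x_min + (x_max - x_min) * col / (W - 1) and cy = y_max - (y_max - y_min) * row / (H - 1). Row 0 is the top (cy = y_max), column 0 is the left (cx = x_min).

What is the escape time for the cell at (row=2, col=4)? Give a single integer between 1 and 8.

Answer: 4

Derivation:
z_0 = 0 + 0i, c = 0.2029 + 0.9520i
Iter 1: z = 0.2029 + 0.9520i, |z|^2 = 0.9475
Iter 2: z = -0.6623 + 1.3382i, |z|^2 = 2.2295
Iter 3: z = -1.1494 + -0.8206i, |z|^2 = 1.9945
Iter 4: z = 0.8505 + 2.8384i, |z|^2 = 8.7801
Escaped at iteration 4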